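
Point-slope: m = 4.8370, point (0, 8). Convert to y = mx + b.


y - 8 = 4.8370(x - 0)
y = 4.8370x + 8 - 4.8370*0
y = 4.8370x + 8.0000

y = 4.8370x + 8.0000


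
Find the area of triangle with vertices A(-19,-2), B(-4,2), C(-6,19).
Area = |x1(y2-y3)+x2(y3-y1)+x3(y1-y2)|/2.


-19*(2-19) = 323
-4*(19+ 2) = -84
-6*(-2-2) = 24
sum = 263
Area = |263|/2 = 131.5000

131.5000 sq units


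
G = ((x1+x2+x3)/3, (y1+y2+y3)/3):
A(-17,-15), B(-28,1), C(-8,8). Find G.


Gx = (-17- 28- 8)/3 = -53/3 = -17.6667
Gy = (-15+1+8)/3 = -6/3 = -2.0000

G = (-17.6667, -2.0000)


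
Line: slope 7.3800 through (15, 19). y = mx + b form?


y - 19 = 7.3800(x - 15)
y = 7.3800x + 19 - 7.3800*15
y = 7.3800x - 91.7000

y = 7.3800x - 91.7000


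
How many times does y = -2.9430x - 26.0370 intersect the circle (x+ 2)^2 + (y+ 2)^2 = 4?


Substitute y = -2.9430x - 26.0370: (x+ 2)^2 + (-2.9430x- 26.0370+ 2)^2 = 4
Expand to Ax^2 + Bx + C = 0, where b-k = -24.037
A = 1+m^2 = 9.661249
B = 2(m(b-k) - h) = 2(-2.9430*(-24.037) + 2) = 145.481782
C = h^2 + (b-k)^2 - r^2 = 4 + 577.777369 - 4 = 577.777369
disc = B^2-4AC = 21164.9489 - 22328.2041 = -1163.2552
disc < 0

0 intersection points


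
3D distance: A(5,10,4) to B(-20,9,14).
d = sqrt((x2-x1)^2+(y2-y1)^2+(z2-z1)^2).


dx=-25, dy=-1, dz=10
d = sqrt(625+1+100) = sqrt(726) = 26.9444

26.9444


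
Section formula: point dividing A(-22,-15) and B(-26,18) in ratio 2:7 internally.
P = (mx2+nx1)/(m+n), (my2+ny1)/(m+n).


Px = (2*(-26) + 7*(-22))/9 = -206/9 = -22.8889
Py = (2*18 + 7*(-15))/9 = -69/9 = -7.6667

P = (-22.8889, -7.6667)


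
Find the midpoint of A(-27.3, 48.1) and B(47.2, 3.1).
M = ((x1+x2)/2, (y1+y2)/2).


Mx = (-27.3 + 47.2)/2 = 19.9/2 = 9.9500
My = (48.1 + 3.1)/2 = 51.2/2 = 25.6000

(9.9500, 25.6000)


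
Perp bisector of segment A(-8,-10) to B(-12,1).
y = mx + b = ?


Midpoint = (-10, -4.5)
Slope of AB = dy/dx = 11/(-4) = -2.7500
Perp slope = -dx/dy = 4/11 = 0.3636
b = My - (perp slope)*Mx = -4.5 + (-4*(-10))/11 = -4.5 + 3.6364 = -0.8636

y = 0.3636x - 0.8636


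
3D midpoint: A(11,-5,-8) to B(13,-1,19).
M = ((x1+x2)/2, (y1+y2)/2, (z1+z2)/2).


Mx = (11+13)/2 = 12.0000
My = (-5- 1)/2 = -3.0000
Mz = (-8+19)/2 = 5.5000

M = (12.0000, -3.0000, 5.5000)


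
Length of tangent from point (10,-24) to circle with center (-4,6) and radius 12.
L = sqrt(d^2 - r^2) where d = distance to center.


d = sqrt((10+ 4)^2 + (-24-6)^2) = sqrt(196+900) = 33.1059
L = sqrt(1096.0000 - 144) = sqrt(952.0000) = 30.8545

30.8545


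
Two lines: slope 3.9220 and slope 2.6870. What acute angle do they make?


m1-m2 = 1.235
1+m1*m2 = 11.538414
tan(theta) = |1.235/11.538414| = 0.107034
theta = arctan(|1.235/11.538414|) = 6.1093 degrees (acute angle)

6.1093 degrees


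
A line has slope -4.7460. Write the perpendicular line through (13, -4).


Perpendicular slope = -1/m1 = -1/(-4.7460) = 0.2107
b2 = y0 - m2*x0 = -4 + 13/(-4.7460) = -4 - 2.7391 = -6.7391

y = 0.2107x - 6.7391


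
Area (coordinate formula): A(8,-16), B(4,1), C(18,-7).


8*(1+ 7) = 64
4*(-7+ 16) = 36
18*(-16-1) = -306
sum = -206
Area = |-206|/2 = 103.0000

103.0000 sq units


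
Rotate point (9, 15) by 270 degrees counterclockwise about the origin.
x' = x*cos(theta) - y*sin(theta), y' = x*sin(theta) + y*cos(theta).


cos(270) = 0, sin(270) = -1
x' = 9*0 - 15*(-1) = 15
y' = 9*(-1) + 15*0 = -9

(15, -9)


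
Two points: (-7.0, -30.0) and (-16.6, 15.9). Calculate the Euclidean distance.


dx = -16.6 + 7.0 = -9.6
dy = 15.9 + 30.0 = 45.9
d = sqrt(92.16 + 2106.81) = sqrt(2198.97) = 46.8932

46.8932


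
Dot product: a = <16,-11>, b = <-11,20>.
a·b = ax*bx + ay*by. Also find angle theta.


a·b = 16*(-11) - 11*20 = -176 - 220 = -396
|a| = sqrt(256+121) = 19.4165
|b| = sqrt(121+400) = 22.8254
cos(theta) = -396/(sqrt(377)*sqrt(521)) = -396/sqrt(196417) = -0.893523
theta = arccos(-396/sqrt(196417)) = 153.3193 degrees

a·b = -396, theta = 153.3193 deg


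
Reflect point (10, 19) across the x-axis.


Reflection rule for x-axis: (x, -y)
(10, 19) -> (10, -19)

(10, -19)


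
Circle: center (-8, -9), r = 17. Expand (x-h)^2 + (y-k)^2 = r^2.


(x+ 8)^2 + (y+ 9)^2 = 17^2
D = -2h = 16, E = -2k = 18
F = h^2+k^2-r^2 = 64+81-289 = -144

x^2 + y^2 + 16x + 18y - 144 = 0


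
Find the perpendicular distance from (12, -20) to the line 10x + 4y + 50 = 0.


|10*12 + 4*(-20) + 50| = |90| = 90
sqrt(100 + 16) = sqrt(116) = 10.7703
d = 90/sqrt(116) = 8.3563

8.3563


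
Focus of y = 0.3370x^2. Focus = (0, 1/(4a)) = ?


a = 0.3370
4a = 1.3480
focus = (0, 1/1.3480) = (0, 0.7418)

Focus = (0, 0.7418)


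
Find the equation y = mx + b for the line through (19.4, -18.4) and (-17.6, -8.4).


m = (10)/(-37.0) = -0.2703
b = y1 - m*x1 = -18.4 - (10*19.4)/(-37.0) = -18.4 + 5.2432 = -13.1568

y = -0.2703x - 13.1568


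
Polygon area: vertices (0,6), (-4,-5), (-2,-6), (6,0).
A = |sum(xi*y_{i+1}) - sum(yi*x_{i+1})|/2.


sum(xi*y_{i+1}) = 0*(-5) - 4*(-6) - 2*0 + 6*6 = 60
sum(yi*x_{i+1}) = 6*(-4) - 5*(-2) - 6*6 + 0*0 = -50
Area = |60 + 50|/2 = 110/2 = 55.0000

55.0000 sq units


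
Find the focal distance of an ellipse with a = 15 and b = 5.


c^2 = 15^2 - 5^2 = 225 - 25 = 200
c = sqrt(200) = 14.1421

c = 14.1421


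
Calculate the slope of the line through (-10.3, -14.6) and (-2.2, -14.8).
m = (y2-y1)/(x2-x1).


dy = -14.8 + 14.6 = -0.2
dx = -2.2 + 10.3 = 8.1
m = -0.2/8.1 = -0.0247

m = -0.0247


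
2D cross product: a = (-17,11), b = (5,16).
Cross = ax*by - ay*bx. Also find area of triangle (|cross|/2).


cross = -17*16 - 11*5 = -272 - 55 = -327
Triangle area = |-327|/2 = 327/2 = 163.5000

cross = -327, triangle area = 163.5000


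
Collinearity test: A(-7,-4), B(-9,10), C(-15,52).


-7*(10-52) - 9*(52+ 4) - 15*(-4-10)
= 294 - 504 + 210 = 0

Yes, collinear (determinant = 0)


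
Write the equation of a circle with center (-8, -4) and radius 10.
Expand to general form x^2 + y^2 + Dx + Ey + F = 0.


(x+ 8)^2 + (y+ 4)^2 = 10^2
D = -2h = 16, E = -2k = 8
F = h^2+k^2-r^2 = 64+16-100 = -20

x^2 + y^2 + 16x + 8y - 20 = 0


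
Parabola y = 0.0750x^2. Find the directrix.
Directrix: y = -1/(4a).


a = 0.0750
1/(4a) = 3.3333
directrix: y = -3.3333 = -3.3333

y = -3.3333


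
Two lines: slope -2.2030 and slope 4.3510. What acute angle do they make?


m1-m2 = -6.554
1+m1*m2 = -8.585253
tan(theta) = |-6.554/(-8.585253)| = 0.763402
theta = arctan(|-6.554/(-8.585253)|) = 37.3582 degrees (acute angle)

37.3582 degrees


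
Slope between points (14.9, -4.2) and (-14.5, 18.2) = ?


dy = 18.2 + 4.2 = 22.4
dx = -14.5 - 14.9 = -29.4
m = 22.4/(-29.4) = -0.7619

m = -0.7619


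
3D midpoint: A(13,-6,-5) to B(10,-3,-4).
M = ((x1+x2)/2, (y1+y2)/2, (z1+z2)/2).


Mx = (13+10)/2 = 11.5000
My = (-6- 3)/2 = -4.5000
Mz = (-5- 4)/2 = -4.5000

M = (11.5000, -4.5000, -4.5000)


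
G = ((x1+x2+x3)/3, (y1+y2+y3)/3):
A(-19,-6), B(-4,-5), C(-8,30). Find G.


Gx = (-19- 4- 8)/3 = -31/3 = -10.3333
Gy = (-6- 5+30)/3 = 19/3 = 6.3333

G = (-10.3333, 6.3333)


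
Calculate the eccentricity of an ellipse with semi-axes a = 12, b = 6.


c = sqrt(144-36) = sqrt(108) = 10.3923
e = c/a = sqrt(108)/12 = 0.8660

e = 0.8660


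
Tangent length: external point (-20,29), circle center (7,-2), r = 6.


d = sqrt((-20-7)^2 + (29+ 2)^2) = sqrt(729+961) = 41.1096
L = sqrt(1690.0000 - 36) = sqrt(1654.0000) = 40.6694

40.6694


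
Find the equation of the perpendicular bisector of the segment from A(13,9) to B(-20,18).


Midpoint = (-3.5, 13.5)
Slope of AB = dy/dx = 9/(-33) = -0.2727
Perp slope = -dx/dy = 33/9 = 3.6667
b = My - (perp slope)*Mx = 13.5 + (-33*(-3.5))/9 = 13.5 + 12.8333 = 26.3333

y = 3.6667x + 26.3333


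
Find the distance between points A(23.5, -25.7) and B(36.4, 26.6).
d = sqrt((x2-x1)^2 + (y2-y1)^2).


dx = 36.4 - 23.5 = 12.9
dy = 26.6 + 25.7 = 52.3
d = sqrt(166.41 + 2735.29) = sqrt(2901.7) = 53.8674

53.8674


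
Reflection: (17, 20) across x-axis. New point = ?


Reflection rule for x-axis: (x, -y)
(17, 20) -> (17, -20)

(17, -20)


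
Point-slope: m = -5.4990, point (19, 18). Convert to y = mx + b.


y - 18 = -5.4990(x - 19)
y = -5.4990x + 18 + 5.4990*19
y = -5.4990x + 122.4810

y = -5.4990x + 122.4810


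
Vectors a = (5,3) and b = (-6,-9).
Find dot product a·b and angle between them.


a·b = 5*(-6) + 3*(-9) = -30 - 27 = -57
|a| = sqrt(25+9) = 5.8310
|b| = sqrt(36+81) = 10.8167
cos(theta) = -57/(sqrt(34)*sqrt(117)) = -57/sqrt(3978) = -0.903738
theta = arccos(-57/sqrt(3978)) = 154.6538 degrees

a·b = -57, theta = 154.6538 deg


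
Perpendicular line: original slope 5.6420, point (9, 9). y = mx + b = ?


Perpendicular slope = -1/m1 = -1/5.6420 = -0.1772
b2 = y0 - m2*x0 = 9 + 9/5.6420 = 9 + 1.5952 = 10.5952

y = -0.1772x + 10.5952


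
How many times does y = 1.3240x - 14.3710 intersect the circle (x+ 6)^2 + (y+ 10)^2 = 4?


Substitute y = 1.3240x - 14.3710: (x+ 6)^2 + (1.3240x- 14.3710+ 10)^2 = 4
Expand to Ax^2 + Bx + C = 0, where b-k = -4.371
A = 1+m^2 = 2.752976
B = 2(m(b-k) - h) = 2(1.3240*(-4.371) + 6) = 0.425592
C = h^2 + (b-k)^2 - r^2 = 36 + 19.105641 - 4 = 51.105641
disc = B^2-4AC = 0.1811 - 562.7704 = -562.5893
disc < 0

0 intersection points


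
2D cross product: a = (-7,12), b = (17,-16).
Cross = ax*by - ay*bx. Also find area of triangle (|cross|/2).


cross = -7*(-16) - 12*17 = 112 - 204 = -92
Triangle area = |-92|/2 = 92/2 = 46.0000

cross = -92, triangle area = 46.0000


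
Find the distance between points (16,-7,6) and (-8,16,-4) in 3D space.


dx=-24, dy=23, dz=-10
d = sqrt(576+529+100) = sqrt(1205) = 34.7131

34.7131


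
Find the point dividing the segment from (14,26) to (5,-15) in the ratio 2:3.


Px = (2*5 + 3*14)/5 = 52/5 = 10.4000
Py = (2*(-15) + 3*26)/5 = 48/5 = 9.6000

P = (10.4000, 9.6000)


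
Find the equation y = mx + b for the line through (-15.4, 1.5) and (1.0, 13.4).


m = (11.9)/(16.4) = 0.7256
b = y1 - m*x1 = 1.5 - (11.9*(-15.4))/(16.4) = 1.5 + 11.1744 = 12.6744

y = 0.7256x + 12.6744


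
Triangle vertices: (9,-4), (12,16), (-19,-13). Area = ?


9*(16+ 13) = 261
12*(-13+ 4) = -108
-19*(-4-16) = 380
sum = 533
Area = |533|/2 = 266.5000

266.5000 sq units


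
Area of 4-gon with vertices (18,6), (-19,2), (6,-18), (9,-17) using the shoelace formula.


sum(xi*y_{i+1}) = 18*2 - 19*(-18) + 6*(-17) + 9*6 = 330
sum(yi*x_{i+1}) = 6*(-19) + 2*6 - 18*9 - 17*18 = -570
Area = |330 + 570|/2 = 900/2 = 450.0000

450.0000 sq units


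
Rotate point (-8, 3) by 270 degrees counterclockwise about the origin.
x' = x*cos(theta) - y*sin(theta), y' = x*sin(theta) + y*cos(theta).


cos(270) = 0, sin(270) = -1
x' = -8*0 - 3*(-1) = 3
y' = -8*(-1) + 3*0 = 8

(3, 8)


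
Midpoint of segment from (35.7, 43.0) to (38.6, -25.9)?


Mx = (35.7 + 38.6)/2 = 74.3/2 = 37.1500
My = (43.0 - 25.9)/2 = 17.1/2 = 8.5500

(37.1500, 8.5500)


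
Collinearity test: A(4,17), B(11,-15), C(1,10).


4*(-15-10) + 11*(10-17) + 1*(17+ 15)
= -100 - 77 + 32 = -145

No, not collinear (determinant = -145)


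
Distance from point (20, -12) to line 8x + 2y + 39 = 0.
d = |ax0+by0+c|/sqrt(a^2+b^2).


|8*20 + 2*(-12) + 39| = |175| = 175
sqrt(64 + 4) = sqrt(68) = 8.2462
d = 175/sqrt(68) = 21.2219

21.2219


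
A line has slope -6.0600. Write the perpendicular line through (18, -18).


Perpendicular slope = -1/m1 = -1/(-6.0600) = 0.1650
b2 = y0 - m2*x0 = -18 + 18/(-6.0600) = -18 - 2.9703 = -20.9703

y = 0.1650x - 20.9703


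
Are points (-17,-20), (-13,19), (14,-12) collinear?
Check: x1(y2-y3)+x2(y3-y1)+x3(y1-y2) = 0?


-17*(19+ 12) - 13*(-12+ 20) + 14*(-20-19)
= -527 - 104 - 546 = -1177

No, not collinear (determinant = -1177)


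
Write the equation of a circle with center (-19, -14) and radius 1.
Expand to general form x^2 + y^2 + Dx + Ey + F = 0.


(x+ 19)^2 + (y+ 14)^2 = 1^2
D = -2h = 38, E = -2k = 28
F = h^2+k^2-r^2 = 361+196-1 = 556

x^2 + y^2 + 38x + 28y + 556 = 0


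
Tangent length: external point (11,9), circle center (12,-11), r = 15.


d = sqrt((11-12)^2 + (9+ 11)^2) = sqrt(1+400) = 20.0250
L = sqrt(401.0000 - 225) = sqrt(176.0000) = 13.2665

13.2665


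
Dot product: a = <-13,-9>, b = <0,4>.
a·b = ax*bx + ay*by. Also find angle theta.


a·b = -13*0 - 9*4 = 0 - 36 = -36
|a| = sqrt(169+81) = 15.8114
|b| = sqrt(0+16) = 4.0000
cos(theta) = -36/(sqrt(250)*sqrt(16)) = -36/sqrt(4000) = -0.569210
theta = arccos(-36/sqrt(4000)) = 124.6952 degrees

a·b = -36, theta = 124.6952 deg


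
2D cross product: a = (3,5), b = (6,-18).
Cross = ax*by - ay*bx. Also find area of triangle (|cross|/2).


cross = 3*(-18) - 5*6 = -54 - 30 = -84
Triangle area = |-84|/2 = 84/2 = 42.0000

cross = -84, triangle area = 42.0000


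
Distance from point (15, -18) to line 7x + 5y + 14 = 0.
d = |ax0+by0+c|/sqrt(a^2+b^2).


|7*15 + 5*(-18) + 14| = |29| = 29
sqrt(49 + 25) = sqrt(74) = 8.6023
d = 29/sqrt(74) = 3.3712

3.3712


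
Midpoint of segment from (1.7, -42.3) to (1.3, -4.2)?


Mx = (1.7 + 1.3)/2 = 3.0/2 = 1.5000
My = (-42.3 - 4.2)/2 = -46.5/2 = -23.2500

(1.5000, -23.2500)


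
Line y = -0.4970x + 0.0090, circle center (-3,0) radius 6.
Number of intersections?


Substitute y = -0.4970x + 0.0090: (x+ 3)^2 + (-0.4970x+0.0090-0)^2 = 36
Expand to Ax^2 + Bx + C = 0, where b-k = 0.009
A = 1+m^2 = 1.247009
B = 2(m(b-k) - h) = 2(-0.4970*0.009 + 3) = 5.991054
C = h^2 + (b-k)^2 - r^2 = 9 + 0.000081 - 36 = -26.999919
disc = B^2-4AC = 35.8927 + 134.6766 = 170.5693
disc > 0

2 intersection points


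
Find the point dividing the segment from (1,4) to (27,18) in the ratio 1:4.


Px = (1*27 + 4*1)/5 = 31/5 = 6.2000
Py = (1*18 + 4*4)/5 = 34/5 = 6.8000

P = (6.2000, 6.8000)


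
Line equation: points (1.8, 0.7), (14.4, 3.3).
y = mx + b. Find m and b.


m = (2.6)/(12.6) = 0.2063
b = y1 - m*x1 = 0.7 - (2.6*1.8)/(12.6) = 0.7 - 0.3714 = 0.3286

y = 0.2063x + 0.3286


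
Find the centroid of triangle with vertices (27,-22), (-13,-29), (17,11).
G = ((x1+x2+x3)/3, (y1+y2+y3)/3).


Gx = (27- 13+17)/3 = 31/3 = 10.3333
Gy = (-22- 29+11)/3 = -40/3 = -13.3333

G = (10.3333, -13.3333)


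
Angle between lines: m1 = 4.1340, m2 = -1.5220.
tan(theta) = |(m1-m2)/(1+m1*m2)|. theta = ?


m1-m2 = 5.656
1+m1*m2 = -5.291948
tan(theta) = |5.656/(-5.291948)| = 1.068794
theta = arctan(|5.656/(-5.291948)|) = 46.9046 degrees (acute angle)

46.9046 degrees


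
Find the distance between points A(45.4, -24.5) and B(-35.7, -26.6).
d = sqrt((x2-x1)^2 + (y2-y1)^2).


dx = -35.7 - 45.4 = -81.1
dy = -26.6 + 24.5 = -2.1
d = sqrt(6577.21 + 4.41) = sqrt(6581.62) = 81.1272

81.1272


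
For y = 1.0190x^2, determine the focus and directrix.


a = 1.0190
1/(4a) = 0.2453
Focus = (0, 0.2453)
Directrix: y = -0.2453

Focus = (0, 0.2453), Directrix: y = -0.2453


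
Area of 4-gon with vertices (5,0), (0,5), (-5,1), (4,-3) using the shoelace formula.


sum(xi*y_{i+1}) = 5*5 + 0*1 - 5*(-3) + 4*0 = 40
sum(yi*x_{i+1}) = 0*0 + 5*(-5) + 1*4 - 3*5 = -36
Area = |40 + 36|/2 = 76/2 = 38.0000

38.0000 sq units


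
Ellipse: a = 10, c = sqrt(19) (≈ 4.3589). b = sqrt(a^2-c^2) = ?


b^2 = 10^2 - (sqrt(19))^2 = 100 - 19 = 81
b = sqrt(81) = 9

b = 9


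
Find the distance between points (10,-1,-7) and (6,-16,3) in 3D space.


dx=-4, dy=-15, dz=10
d = sqrt(16+225+100) = sqrt(341) = 18.4662

18.4662


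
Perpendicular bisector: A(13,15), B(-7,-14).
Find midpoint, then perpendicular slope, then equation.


Midpoint = (3, 0.5)
Slope of AB = dy/dx = -29/(-20) = 1.4500
Perp slope = -dx/dy = -20/29 = -0.6897
b = My - (perp slope)*Mx = 0.5 + (-20*3)/(-29) = 0.5 + 2.0690 = 2.5690

y = -0.6897x + 2.5690


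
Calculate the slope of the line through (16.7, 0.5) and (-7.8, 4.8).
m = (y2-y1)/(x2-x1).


dy = 4.8 - 0.5 = 4.3
dx = -7.8 - 16.7 = -24.5
m = 4.3/(-24.5) = -0.1755

m = -0.1755


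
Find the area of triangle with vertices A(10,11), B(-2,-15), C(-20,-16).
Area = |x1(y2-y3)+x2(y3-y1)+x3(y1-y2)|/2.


10*(-15+ 16) = 10
-2*(-16-11) = 54
-20*(11+ 15) = -520
sum = -456
Area = |-456|/2 = 228.0000

228.0000 sq units


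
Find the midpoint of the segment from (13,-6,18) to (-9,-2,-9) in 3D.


Mx = (13- 9)/2 = 2.0000
My = (-6- 2)/2 = -4.0000
Mz = (18- 9)/2 = 4.5000

M = (2.0000, -4.0000, 4.5000)


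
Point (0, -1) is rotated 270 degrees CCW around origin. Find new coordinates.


cos(270) = 0, sin(270) = -1
x' = 0*0 + 1*(-1) = -1
y' = 0*(-1) - 1*0 = 0

(-1, 0)


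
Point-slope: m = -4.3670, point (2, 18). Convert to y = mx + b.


y - 18 = -4.3670(x - 2)
y = -4.3670x + 18 + 4.3670*2
y = -4.3670x + 26.7340

y = -4.3670x + 26.7340


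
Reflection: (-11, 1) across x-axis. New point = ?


Reflection rule for x-axis: (x, -y)
(-11, 1) -> (-11, -1)

(-11, -1)


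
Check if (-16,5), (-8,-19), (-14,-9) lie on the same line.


-16*(-19+ 9) - 8*(-9-5) - 14*(5+ 19)
= 160 + 112 - 336 = -64

No, not collinear (determinant = -64)


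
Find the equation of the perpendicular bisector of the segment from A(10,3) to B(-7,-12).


Midpoint = (1.5, -4.5)
Slope of AB = dy/dx = -15/(-17) = 0.8824
Perp slope = -dx/dy = -17/15 = -1.1333
b = My - (perp slope)*Mx = -4.5 + (-17*1.5)/(-15) = -4.5 + 1.7000 = -2.8000

y = -1.1333x - 2.8000


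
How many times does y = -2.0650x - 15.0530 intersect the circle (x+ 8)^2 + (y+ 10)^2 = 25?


Substitute y = -2.0650x - 15.0530: (x+ 8)^2 + (-2.0650x- 15.0530+ 10)^2 = 25
Expand to Ax^2 + Bx + C = 0, where b-k = -5.053
A = 1+m^2 = 5.264225
B = 2(m(b-k) - h) = 2(-2.0650*(-5.053) + 8) = 36.86889
C = h^2 + (b-k)^2 - r^2 = 64 + 25.532809 - 25 = 64.532809
disc = B^2-4AC = 1359.3150 - 1358.8609 = 0.4541
disc > 0

2 intersection points


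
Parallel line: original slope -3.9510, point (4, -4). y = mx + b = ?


Parallel lines have equal slopes.
m2 = -3.9510
b2 = -4 + 3.9510*4 = 11.8040

y = -3.9510x + 11.8040


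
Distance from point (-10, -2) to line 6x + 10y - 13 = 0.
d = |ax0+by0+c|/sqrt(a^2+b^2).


|6*(-10) + 10*(-2) - 13| = |-93| = 93
sqrt(36 + 100) = sqrt(136) = 11.6619
d = 93/sqrt(136) = 7.9747

7.9747


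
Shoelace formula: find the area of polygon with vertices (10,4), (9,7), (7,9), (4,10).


sum(xi*y_{i+1}) = 10*7 + 9*9 + 7*10 + 4*4 = 237
sum(yi*x_{i+1}) = 4*9 + 7*7 + 9*4 + 10*10 = 221
Area = |237 - 221|/2 = 16/2 = 8.0000

8.0000 sq units


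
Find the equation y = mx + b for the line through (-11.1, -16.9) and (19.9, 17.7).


m = (34.6)/(31.0) = 1.1161
b = y1 - m*x1 = -16.9 - (34.6*(-11.1))/(31.0) = -16.9 + 12.3890 = -4.5110

y = 1.1161x - 4.5110


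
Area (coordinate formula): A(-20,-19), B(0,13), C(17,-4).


-20*(13+ 4) = -340
0*(-4+ 19) = 0
17*(-19-13) = -544
sum = -884
Area = |-884|/2 = 442.0000

442.0000 sq units


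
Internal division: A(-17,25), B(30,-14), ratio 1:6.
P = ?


Px = (1*30 + 6*(-17))/7 = -72/7 = -10.2857
Py = (1*(-14) + 6*25)/7 = 136/7 = 19.4286

P = (-10.2857, 19.4286)


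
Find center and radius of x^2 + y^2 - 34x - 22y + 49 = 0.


h = -D/2 = 34/2 = 17
k = -E/2 = 22/2 = 11
r^2 = h^2 + k^2 - F = 289 + 121 - 49 = 361
r = 19

Center (17, 11), radius = 19


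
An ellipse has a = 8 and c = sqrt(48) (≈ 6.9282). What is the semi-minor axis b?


b^2 = 8^2 - (sqrt(48))^2 = 64 - 48 = 16
b = sqrt(16) = 4

b = 4


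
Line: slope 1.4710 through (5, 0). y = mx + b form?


y - 0 = 1.4710(x - 5)
y = 1.4710x + 0 - 1.4710*5
y = 1.4710x - 7.3550

y = 1.4710x - 7.3550


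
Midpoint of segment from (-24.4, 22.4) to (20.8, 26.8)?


Mx = (-24.4 + 20.8)/2 = -3.6/2 = -1.8000
My = (22.4 + 26.8)/2 = 49.2/2 = 24.6000

(-1.8000, 24.6000)


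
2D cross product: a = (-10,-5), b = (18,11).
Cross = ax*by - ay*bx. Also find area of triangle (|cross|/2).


cross = -10*11 + 5*18 = -110 + 90 = -20
Triangle area = |-20|/2 = 20/2 = 10.0000

cross = -20, triangle area = 10.0000


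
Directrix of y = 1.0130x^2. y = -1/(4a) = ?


a = 1.0130
1/(4a) = 0.2468
directrix: y = -0.2468 = -0.2468

y = -0.2468


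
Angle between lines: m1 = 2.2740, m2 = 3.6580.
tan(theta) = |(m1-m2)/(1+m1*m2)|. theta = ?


m1-m2 = -1.384
1+m1*m2 = 9.318292
tan(theta) = |-1.384/9.318292| = 0.148525
theta = arctan(|-1.384/9.318292|) = 8.4481 degrees (acute angle)

8.4481 degrees


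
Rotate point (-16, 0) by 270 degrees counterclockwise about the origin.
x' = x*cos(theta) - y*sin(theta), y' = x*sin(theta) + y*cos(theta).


cos(270) = 0, sin(270) = -1
x' = -16*0 - 0*(-1) = 0
y' = -16*(-1) + 0*0 = 16

(0, 16)


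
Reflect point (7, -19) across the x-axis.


Reflection rule for x-axis: (x, -y)
(7, -19) -> (7, 19)

(7, 19)


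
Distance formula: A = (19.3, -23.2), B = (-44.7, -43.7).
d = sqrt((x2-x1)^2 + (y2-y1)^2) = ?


dx = -44.7 - 19.3 = -64.0
dy = -43.7 + 23.2 = -20.5
d = sqrt(4096.0 + 420.25) = sqrt(4516.25) = 67.2031

67.2031


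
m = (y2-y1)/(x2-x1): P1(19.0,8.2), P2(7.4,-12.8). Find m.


dy = -12.8 - 8.2 = -21.0
dx = 7.4 - 19.0 = -11.6
m = -21.0/(-11.6) = 1.8103

m = 1.8103


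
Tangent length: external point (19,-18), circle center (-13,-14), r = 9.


d = sqrt((19+ 13)^2 + (-18+ 14)^2) = sqrt(1024+16) = 32.2490
L = sqrt(1040.0000 - 81) = sqrt(959.0000) = 30.9677

30.9677


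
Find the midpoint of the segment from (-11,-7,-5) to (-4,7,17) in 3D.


Mx = (-11- 4)/2 = -7.5000
My = (-7+7)/2 = 0
Mz = (-5+17)/2 = 6.0000

M = (-7.5000, 0, 6.0000)


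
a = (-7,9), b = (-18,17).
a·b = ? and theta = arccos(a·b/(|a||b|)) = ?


a·b = -7*(-18) + 9*17 = 126 + 153 = 279
|a| = sqrt(49+81) = 11.4018
|b| = sqrt(324+289) = 24.7588
cos(theta) = 279/(sqrt(130)*sqrt(613)) = 279/sqrt(79690) = 0.988331
theta = arccos(279/sqrt(79690)) = 8.7616 degrees

a·b = 279, theta = 8.7616 deg


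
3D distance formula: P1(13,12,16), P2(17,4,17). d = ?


dx=4, dy=-8, dz=1
d = sqrt(16+64+1) = sqrt(81) = 9.0000

9.0000


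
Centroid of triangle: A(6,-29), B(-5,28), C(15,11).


Gx = (6- 5+15)/3 = 16/3 = 5.3333
Gy = (-29+28+11)/3 = 10/3 = 3.3333

G = (5.3333, 3.3333)


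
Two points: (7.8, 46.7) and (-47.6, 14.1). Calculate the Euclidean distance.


dx = -47.6 - 7.8 = -55.4
dy = 14.1 - 46.7 = -32.6
d = sqrt(3069.16 + 1062.76) = sqrt(4131.92) = 64.2800

64.2800


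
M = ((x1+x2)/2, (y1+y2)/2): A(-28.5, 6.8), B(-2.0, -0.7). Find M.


Mx = (-28.5 - 2.0)/2 = -30.5/2 = -15.2500
My = (6.8 - 0.7)/2 = 6.1/2 = 3.0500

(-15.2500, 3.0500)


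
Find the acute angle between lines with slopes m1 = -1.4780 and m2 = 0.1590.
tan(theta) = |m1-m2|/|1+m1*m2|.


m1-m2 = -1.637
1+m1*m2 = 0.764998
tan(theta) = |-1.637/0.764998| = 2.139875
theta = arctan(|-1.637/0.764998|) = 64.9525 degrees (acute angle)

64.9525 degrees


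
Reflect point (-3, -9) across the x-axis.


Reflection rule for x-axis: (x, -y)
(-3, -9) -> (-3, 9)

(-3, 9)


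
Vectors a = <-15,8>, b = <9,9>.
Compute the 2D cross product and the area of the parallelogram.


cross = -15*9 - 8*9 = -135 - 72 = -207
Parallelogram area = |-207| = 207

cross = -207, parallelogram area = 207


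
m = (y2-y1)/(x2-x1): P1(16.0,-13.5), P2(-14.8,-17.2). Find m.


dy = -17.2 + 13.5 = -3.7
dx = -14.8 - 16.0 = -30.8
m = -3.7/(-30.8) = 0.1201

m = 0.1201


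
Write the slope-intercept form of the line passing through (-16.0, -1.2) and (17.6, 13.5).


m = (14.7)/(33.6) = 0.4375
b = y1 - m*x1 = -1.2 - (14.7*(-16.0))/(33.6) = -1.2 + 7.0000 = 5.8000

y = 0.4375x + 5.8000


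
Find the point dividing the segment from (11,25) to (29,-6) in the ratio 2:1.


Px = (2*29 + 1*11)/3 = 69/3 = 23.0000
Py = (2*(-6) + 1*25)/3 = 13/3 = 4.3333

P = (23.0000, 4.3333)


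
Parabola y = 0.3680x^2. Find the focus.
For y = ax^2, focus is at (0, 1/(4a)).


a = 0.3680
4a = 1.4720
focus = (0, 1/1.4720) = (0, 0.6793)

Focus = (0, 0.6793)


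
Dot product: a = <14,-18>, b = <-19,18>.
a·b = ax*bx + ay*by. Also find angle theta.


a·b = 14*(-19) - 18*18 = -266 - 324 = -590
|a| = sqrt(196+324) = 22.8035
|b| = sqrt(361+324) = 26.1725
cos(theta) = -590/(sqrt(520)*sqrt(685)) = -590/sqrt(356200) = -0.988565
theta = arccos(-590/sqrt(356200)) = 171.3268 degrees

a·b = -590, theta = 171.3268 deg


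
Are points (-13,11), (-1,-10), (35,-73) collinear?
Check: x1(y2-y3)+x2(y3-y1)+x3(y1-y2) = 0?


-13*(-10+ 73) - 1*(-73-11) + 35*(11+ 10)
= -819 + 84 + 735 = 0

Yes, collinear (determinant = 0)


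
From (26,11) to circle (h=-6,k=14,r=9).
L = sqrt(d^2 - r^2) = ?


d = sqrt((26+ 6)^2 + (11-14)^2) = sqrt(1024+9) = 32.1403
L = sqrt(1033.0000 - 81) = sqrt(952.0000) = 30.8545

30.8545


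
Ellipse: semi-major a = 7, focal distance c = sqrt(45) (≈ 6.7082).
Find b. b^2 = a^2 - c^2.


b^2 = 7^2 - (sqrt(45))^2 = 49 - 45 = 4
b = sqrt(4) = 2

b = 2


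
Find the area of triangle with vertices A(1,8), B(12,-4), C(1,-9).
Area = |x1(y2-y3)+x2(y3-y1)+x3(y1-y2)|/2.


1*(-4+ 9) = 5
12*(-9-8) = -204
1*(8+ 4) = 12
sum = -187
Area = |-187|/2 = 93.5000

93.5000 sq units


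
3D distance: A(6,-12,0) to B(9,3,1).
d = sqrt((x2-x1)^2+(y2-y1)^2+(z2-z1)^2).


dx=3, dy=15, dz=1
d = sqrt(9+225+1) = sqrt(235) = 15.3297

15.3297


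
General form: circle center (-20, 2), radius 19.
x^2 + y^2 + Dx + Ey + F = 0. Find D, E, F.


(x+ 20)^2 + (y-2)^2 = 19^2
D = -2h = 40, E = -2k = -4
F = h^2+k^2-r^2 = 400+4-361 = 43

D = 40, E = -4, F = 43


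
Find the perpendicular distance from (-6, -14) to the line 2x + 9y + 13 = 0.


|2*(-6) + 9*(-14) + 13| = |-125| = 125
sqrt(4 + 81) = sqrt(85) = 9.2195
d = 125/sqrt(85) = 13.5582

13.5582


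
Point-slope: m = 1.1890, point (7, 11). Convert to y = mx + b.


y - 11 = 1.1890(x - 7)
y = 1.1890x + 11 - 1.1890*7
y = 1.1890x + 2.6770

y = 1.1890x + 2.6770


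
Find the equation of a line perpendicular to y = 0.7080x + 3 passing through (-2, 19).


Perpendicular slope = -1/m1 = -1/0.7080 = -1.4124
b2 = y0 - m2*x0 = 19 - 2/0.7080 = 19 - 2.8249 = 16.1751

y = -1.4124x + 16.1751


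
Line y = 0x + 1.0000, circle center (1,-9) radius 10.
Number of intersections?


Substitute y = 0x + 1.0000: (x-1)^2 + (0x+1.0000+ 9)^2 = 100
Expand to Ax^2 + Bx + C = 0, where b-k = 10
A = 1+m^2 = 1
B = 2(m(b-k) - h) = 2(0*10 - 1) = -2
C = h^2 + (b-k)^2 - r^2 = 1 + 100 - 100 = 1
disc = B^2-4AC = 4.0000 - 4.0000 = 0
disc = 0

1 intersection point (tangent)


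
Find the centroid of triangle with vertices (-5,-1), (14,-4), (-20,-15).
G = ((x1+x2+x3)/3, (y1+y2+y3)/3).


Gx = (-5+14- 20)/3 = -11/3 = -3.6667
Gy = (-1- 4- 15)/3 = -20/3 = -6.6667

G = (-3.6667, -6.6667)


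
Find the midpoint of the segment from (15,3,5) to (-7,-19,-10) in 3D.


Mx = (15- 7)/2 = 4.0000
My = (3- 19)/2 = -8.0000
Mz = (5- 10)/2 = -2.5000

M = (4.0000, -8.0000, -2.5000)


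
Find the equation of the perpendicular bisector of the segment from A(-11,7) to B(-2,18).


Midpoint = (-6.5, 12.5)
Slope of AB = dy/dx = 11/9 = 1.2222
Perp slope = -dx/dy = -9/11 = -0.8182
b = My - (perp slope)*Mx = 12.5 + (9*(-6.5))/11 = 12.5 - 5.3182 = 7.1818

y = -0.8182x + 7.1818


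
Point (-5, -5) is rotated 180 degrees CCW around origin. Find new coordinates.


cos(180) = -1, sin(180) = 0
x' = -5*(-1) + 5*0 = 5
y' = -5*0 - 5*(-1) = 5

(5, 5)


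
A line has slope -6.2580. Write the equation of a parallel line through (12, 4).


Parallel lines have equal slopes.
m2 = -6.2580
b2 = 4 + 6.2580*12 = 79.0960

y = -6.2580x + 79.0960


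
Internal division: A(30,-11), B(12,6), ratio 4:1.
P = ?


Px = (4*12 + 1*30)/5 = 78/5 = 15.6000
Py = (4*6 + 1*(-11))/5 = 13/5 = 2.6000

P = (15.6000, 2.6000)


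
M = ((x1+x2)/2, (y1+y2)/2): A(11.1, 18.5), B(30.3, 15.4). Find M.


Mx = (11.1 + 30.3)/2 = 41.4/2 = 20.7000
My = (18.5 + 15.4)/2 = 33.9/2 = 16.9500

(20.7000, 16.9500)


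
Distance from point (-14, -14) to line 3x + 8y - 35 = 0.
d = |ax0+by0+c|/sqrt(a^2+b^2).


|3*(-14) + 8*(-14) - 35| = |-189| = 189
sqrt(9 + 64) = sqrt(73) = 8.5440
d = 189/sqrt(73) = 22.1208

22.1208


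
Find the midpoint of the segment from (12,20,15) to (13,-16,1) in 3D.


Mx = (12+13)/2 = 12.5000
My = (20- 16)/2 = 2.0000
Mz = (15+1)/2 = 8.0000

M = (12.5000, 2.0000, 8.0000)


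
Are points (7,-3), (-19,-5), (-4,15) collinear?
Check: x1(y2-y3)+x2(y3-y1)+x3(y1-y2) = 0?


7*(-5-15) - 19*(15+ 3) - 4*(-3+ 5)
= -140 - 342 - 8 = -490

No, not collinear (determinant = -490)


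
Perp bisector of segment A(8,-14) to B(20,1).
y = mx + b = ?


Midpoint = (14, -6.5)
Slope of AB = dy/dx = 15/12 = 1.2500
Perp slope = -dx/dy = -12/15 = -0.8000
b = My - (perp slope)*Mx = -6.5 + (12*14)/15 = -6.5 + 11.2000 = 4.7000

y = -0.8000x + 4.7000


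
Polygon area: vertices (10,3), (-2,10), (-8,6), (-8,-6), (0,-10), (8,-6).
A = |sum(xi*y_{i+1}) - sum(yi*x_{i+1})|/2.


sum(xi*y_{i+1}) = 10*10 - 2*6 - 8*(-6) - 8*(-10) + 0*(-6) + 8*3 = 240
sum(yi*x_{i+1}) = 3*(-2) + 10*(-8) + 6*(-8) - 6*0 - 10*8 - 6*10 = -274
Area = |240 + 274|/2 = 514/2 = 257.0000

257.0000 sq units


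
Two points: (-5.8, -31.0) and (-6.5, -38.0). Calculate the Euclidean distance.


dx = -6.5 + 5.8 = -0.7
dy = -38.0 + 31.0 = -7.0
d = sqrt(0.49 + 49.0) = sqrt(49.49) = 7.0349

7.0349


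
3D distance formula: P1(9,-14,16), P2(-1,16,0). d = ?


dx=-10, dy=30, dz=-16
d = sqrt(100+900+256) = sqrt(1256) = 35.4401

35.4401


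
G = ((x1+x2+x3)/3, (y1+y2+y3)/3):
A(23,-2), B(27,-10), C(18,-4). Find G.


Gx = (23+27+18)/3 = 68/3 = 22.6667
Gy = (-2- 10- 4)/3 = -16/3 = -5.3333

G = (22.6667, -5.3333)


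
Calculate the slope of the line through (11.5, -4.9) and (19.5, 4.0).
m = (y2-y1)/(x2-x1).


dy = 4.0 + 4.9 = 8.9
dx = 19.5 - 11.5 = 8.0
m = 8.9/8.0 = 1.1125

m = 1.1125


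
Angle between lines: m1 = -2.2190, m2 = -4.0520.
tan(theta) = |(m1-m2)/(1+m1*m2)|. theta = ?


m1-m2 = 1.833
1+m1*m2 = 9.991388
tan(theta) = |1.833/9.991388| = 0.183458
theta = arctan(|1.833/9.991388|) = 10.3958 degrees (acute angle)

10.3958 degrees


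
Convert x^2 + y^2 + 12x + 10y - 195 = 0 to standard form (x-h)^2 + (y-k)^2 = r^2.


h = -D/2 = -12/2 = -6
k = -E/2 = -10/2 = -5
r^2 = h^2 + k^2 - F = 36 + 25 + 195 = 256
r = 16

Center (-6, -5), radius = 16


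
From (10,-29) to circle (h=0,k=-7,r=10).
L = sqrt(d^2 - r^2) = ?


d = sqrt((10-0)^2 + (-29+ 7)^2) = sqrt(100+484) = 24.1661
L = sqrt(584.0000 - 100) = sqrt(484.0000) = 22.0000

22.0000


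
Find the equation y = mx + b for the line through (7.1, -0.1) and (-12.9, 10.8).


m = (10.9)/(-20.0) = -0.5450
b = y1 - m*x1 = -0.1 - (10.9*7.1)/(-20.0) = -0.1 + 3.8695 = 3.7695

y = -0.5450x + 3.7695


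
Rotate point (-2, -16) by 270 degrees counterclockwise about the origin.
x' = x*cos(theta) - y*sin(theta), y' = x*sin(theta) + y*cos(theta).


cos(270) = 0, sin(270) = -1
x' = -2*0 + 16*(-1) = -16
y' = -2*(-1) - 16*0 = 2

(-16, 2)


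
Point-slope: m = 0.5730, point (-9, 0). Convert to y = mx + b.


y - 0 = 0.5730(x + 9)
y = 0.5730x + 0 - 0.5730*(-9)
y = 0.5730x + 5.1570

y = 0.5730x + 5.1570


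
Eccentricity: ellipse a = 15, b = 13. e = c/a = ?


c = sqrt(225-169) = sqrt(56) = 7.4833
e = c/a = sqrt(56)/15 = 0.4989

e = 0.4989


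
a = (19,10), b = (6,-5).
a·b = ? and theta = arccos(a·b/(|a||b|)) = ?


a·b = 19*6 + 10*(-5) = 114 - 50 = 64
|a| = sqrt(361+100) = 21.4709
|b| = sqrt(36+25) = 7.8102
cos(theta) = 64/(sqrt(461)*sqrt(61)) = 64/sqrt(28121) = 0.381649
theta = arccos(64/sqrt(28121)) = 67.5641 degrees

a·b = 64, theta = 67.5641 deg


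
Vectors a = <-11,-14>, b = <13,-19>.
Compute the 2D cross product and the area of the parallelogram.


cross = -11*(-19) + 14*13 = 209 + 182 = 391
Parallelogram area = |391| = 391

cross = 391, parallelogram area = 391


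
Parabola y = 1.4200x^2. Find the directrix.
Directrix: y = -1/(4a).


a = 1.4200
1/(4a) = 0.1761
directrix: y = -0.1761 = -0.1761

y = -0.1761


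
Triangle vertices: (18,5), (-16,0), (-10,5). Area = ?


18*(0-5) = -90
-16*(5-5) = 0
-10*(5-0) = -50
sum = -140
Area = |-140|/2 = 70.0000

70.0000 sq units


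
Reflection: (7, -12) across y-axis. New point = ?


Reflection rule for y-axis: (-x, y)
(7, -12) -> (-7, -12)

(-7, -12)


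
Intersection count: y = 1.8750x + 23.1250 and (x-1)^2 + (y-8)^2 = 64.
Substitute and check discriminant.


Substitute y = 1.8750x + 23.1250: (x-1)^2 + (1.8750x+23.1250-8)^2 = 64
Expand to Ax^2 + Bx + C = 0, where b-k = 15.125
A = 1+m^2 = 4.515625
B = 2(m(b-k) - h) = 2(1.8750*15.125 - 1) = 54.71875
C = h^2 + (b-k)^2 - r^2 = 1 + 228.765625 - 64 = 165.765625
disc = B^2-4AC = 2994.1416 - 2994.1416 = 0
disc = 0

1 intersection point (tangent)


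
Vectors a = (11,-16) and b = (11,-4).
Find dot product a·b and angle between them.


a·b = 11*11 - 16*(-4) = 121 + 64 = 185
|a| = sqrt(121+256) = 19.4165
|b| = sqrt(121+16) = 11.7047
cos(theta) = 185/(sqrt(377)*sqrt(137)) = 185/sqrt(51649) = 0.814031
theta = arccos(185/sqrt(51649)) = 35.5084 degrees

a·b = 185, theta = 35.5084 deg


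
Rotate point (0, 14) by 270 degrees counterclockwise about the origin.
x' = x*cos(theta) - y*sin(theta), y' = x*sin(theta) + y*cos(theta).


cos(270) = 0, sin(270) = -1
x' = 0*0 - 14*(-1) = 14
y' = 0*(-1) + 14*0 = 0

(14, 0)


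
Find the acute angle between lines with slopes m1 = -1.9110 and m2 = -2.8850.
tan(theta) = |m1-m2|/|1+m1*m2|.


m1-m2 = 0.974
1+m1*m2 = 6.513235
tan(theta) = |0.974/6.513235| = 0.149542
theta = arctan(|0.974/6.513235|) = 8.5051 degrees (acute angle)

8.5051 degrees


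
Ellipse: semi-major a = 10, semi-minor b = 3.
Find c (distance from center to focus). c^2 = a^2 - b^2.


c^2 = 10^2 - 3^2 = 100 - 9 = 91
c = sqrt(91) = 9.5394

c = 9.5394


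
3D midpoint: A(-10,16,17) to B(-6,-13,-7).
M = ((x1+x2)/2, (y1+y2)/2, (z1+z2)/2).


Mx = (-10- 6)/2 = -8.0000
My = (16- 13)/2 = 1.5000
Mz = (17- 7)/2 = 5.0000

M = (-8.0000, 1.5000, 5.0000)


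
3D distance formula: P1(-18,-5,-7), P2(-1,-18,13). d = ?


dx=17, dy=-13, dz=20
d = sqrt(289+169+400) = sqrt(858) = 29.2916

29.2916


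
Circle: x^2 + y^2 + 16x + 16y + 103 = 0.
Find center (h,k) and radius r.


h = -D/2 = -16/2 = -8
k = -E/2 = -16/2 = -8
r^2 = h^2 + k^2 - F = 64 + 64 - 103 = 25
r = 5

Center (-8, -8), radius = 5


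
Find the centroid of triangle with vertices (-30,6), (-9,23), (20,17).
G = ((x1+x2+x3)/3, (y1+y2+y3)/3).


Gx = (-30- 9+20)/3 = -19/3 = -6.3333
Gy = (6+23+17)/3 = 46/3 = 15.3333

G = (-6.3333, 15.3333)


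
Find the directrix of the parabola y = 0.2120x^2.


a = 0.2120
1/(4a) = 1.1792
directrix: y = -1.1792 = -1.1792

y = -1.1792


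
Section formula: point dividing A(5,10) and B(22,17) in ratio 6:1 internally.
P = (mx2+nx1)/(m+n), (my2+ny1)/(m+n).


Px = (6*22 + 1*5)/7 = 137/7 = 19.5714
Py = (6*17 + 1*10)/7 = 112/7 = 16.0000

P = (19.5714, 16.0000)


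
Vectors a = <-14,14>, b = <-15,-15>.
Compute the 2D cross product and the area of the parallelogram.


cross = -14*(-15) - 14*(-15) = 210 + 210 = 420
Parallelogram area = |420| = 420

cross = 420, parallelogram area = 420


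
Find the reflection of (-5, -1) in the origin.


Reflection rule for origin: (-x, -y)
(-5, -1) -> (5, 1)

(5, 1)


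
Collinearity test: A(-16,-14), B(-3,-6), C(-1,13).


-16*(-6-13) - 3*(13+ 14) - 1*(-14+ 6)
= 304 - 81 + 8 = 231

No, not collinear (determinant = 231)


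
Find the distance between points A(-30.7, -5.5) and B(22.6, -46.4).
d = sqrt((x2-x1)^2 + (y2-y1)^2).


dx = 22.6 + 30.7 = 53.3
dy = -46.4 + 5.5 = -40.9
d = sqrt(2840.89 + 1672.81) = sqrt(4513.7) = 67.1841

67.1841


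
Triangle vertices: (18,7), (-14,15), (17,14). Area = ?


18*(15-14) = 18
-14*(14-7) = -98
17*(7-15) = -136
sum = -216
Area = |-216|/2 = 108.0000

108.0000 sq units


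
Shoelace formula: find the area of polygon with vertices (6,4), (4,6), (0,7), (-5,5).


sum(xi*y_{i+1}) = 6*6 + 4*7 + 0*5 - 5*4 = 44
sum(yi*x_{i+1}) = 4*4 + 6*0 + 7*(-5) + 5*6 = 11
Area = |44 - 11|/2 = 33/2 = 16.5000

16.5000 sq units


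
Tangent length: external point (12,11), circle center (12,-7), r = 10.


d = sqrt((12-12)^2 + (11+ 7)^2) = sqrt(0+324) = 18.0000
L = sqrt(324.0000 - 100) = sqrt(224.0000) = 14.9666

14.9666


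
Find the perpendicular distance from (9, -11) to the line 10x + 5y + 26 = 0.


|10*9 + 5*(-11) + 26| = |61| = 61
sqrt(100 + 25) = sqrt(125) = 11.1803
d = 61/sqrt(125) = 5.4560

5.4560


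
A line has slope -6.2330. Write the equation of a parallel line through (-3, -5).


Parallel lines have equal slopes.
m2 = -6.2330
b2 = -5 + 6.2330*(-3) = -23.6990

y = -6.2330x - 23.6990


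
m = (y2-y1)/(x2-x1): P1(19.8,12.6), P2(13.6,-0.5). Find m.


dy = -0.5 - 12.6 = -13.1
dx = 13.6 - 19.8 = -6.2
m = -13.1/(-6.2) = 2.1129

m = 2.1129


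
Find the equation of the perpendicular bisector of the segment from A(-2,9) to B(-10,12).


Midpoint = (-6, 10.5)
Slope of AB = dy/dx = 3/(-8) = -0.3750
Perp slope = -dx/dy = 8/3 = 2.6667
b = My - (perp slope)*Mx = 10.5 + (-8*(-6))/3 = 10.5 + 16.0000 = 26.5000

y = 2.6667x + 26.5000


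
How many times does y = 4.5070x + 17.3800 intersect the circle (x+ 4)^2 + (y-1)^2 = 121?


Substitute y = 4.5070x + 17.3800: (x+ 4)^2 + (4.5070x+17.3800-1)^2 = 121
Expand to Ax^2 + Bx + C = 0, where b-k = 16.38
A = 1+m^2 = 21.313049
B = 2(m(b-k) - h) = 2(4.5070*16.38 + 4) = 155.64932
C = h^2 + (b-k)^2 - r^2 = 16 + 268.3044 - 121 = 163.3044
disc = B^2-4AC = 24226.7108 - 13922.0587 = 10304.6521
disc > 0

2 intersection points


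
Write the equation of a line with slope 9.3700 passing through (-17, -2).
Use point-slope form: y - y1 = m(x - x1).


y + 2 = 9.3700(x + 17)
y = 9.3700x - 2 - 9.3700*(-17)
y = 9.3700x + 157.2900

y = 9.3700x + 157.2900


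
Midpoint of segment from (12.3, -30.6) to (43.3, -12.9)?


Mx = (12.3 + 43.3)/2 = 55.6/2 = 27.8000
My = (-30.6 - 12.9)/2 = -43.5/2 = -21.7500

(27.8000, -21.7500)


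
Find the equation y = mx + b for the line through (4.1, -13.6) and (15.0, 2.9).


m = (16.5)/(10.9) = 1.5138
b = y1 - m*x1 = -13.6 - (16.5*4.1)/(10.9) = -13.6 - 6.2064 = -19.8064

y = 1.5138x - 19.8064


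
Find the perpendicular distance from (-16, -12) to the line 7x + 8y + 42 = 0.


|7*(-16) + 8*(-12) + 42| = |-166| = 166
sqrt(49 + 64) = sqrt(113) = 10.6301
d = 166/sqrt(113) = 15.6160

15.6160


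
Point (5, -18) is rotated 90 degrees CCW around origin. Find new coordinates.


cos(90) = 0, sin(90) = 1
x' = 5*0 + 18*1 = 18
y' = 5*1 - 18*0 = 5

(18, 5)


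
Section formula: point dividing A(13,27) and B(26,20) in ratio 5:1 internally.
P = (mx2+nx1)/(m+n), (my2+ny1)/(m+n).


Px = (5*26 + 1*13)/6 = 143/6 = 23.8333
Py = (5*20 + 1*27)/6 = 127/6 = 21.1667

P = (23.8333, 21.1667)


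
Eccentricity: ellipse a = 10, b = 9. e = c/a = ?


c = sqrt(100-81) = sqrt(19) = 4.3589
e = c/a = sqrt(19)/10 = 0.4359

e = 0.4359


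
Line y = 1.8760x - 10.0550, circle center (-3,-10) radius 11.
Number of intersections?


Substitute y = 1.8760x - 10.0550: (x+ 3)^2 + (1.8760x- 10.0550+ 10)^2 = 121
Expand to Ax^2 + Bx + C = 0, where b-k = -0.055
A = 1+m^2 = 4.519376
B = 2(m(b-k) - h) = 2(1.8760*(-0.055) + 3) = 5.79364
C = h^2 + (b-k)^2 - r^2 = 9 + 0.003025 - 121 = -111.996975
disc = B^2-4AC = 33.5663 + 2024.6258 = 2058.1921
disc > 0

2 intersection points


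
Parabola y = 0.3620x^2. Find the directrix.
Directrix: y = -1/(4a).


a = 0.3620
1/(4a) = 0.6906
directrix: y = -0.6906 = -0.6906

y = -0.6906


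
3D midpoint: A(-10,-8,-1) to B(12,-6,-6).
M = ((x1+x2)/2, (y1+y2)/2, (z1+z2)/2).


Mx = (-10+12)/2 = 1.0000
My = (-8- 6)/2 = -7.0000
Mz = (-1- 6)/2 = -3.5000

M = (1.0000, -7.0000, -3.5000)


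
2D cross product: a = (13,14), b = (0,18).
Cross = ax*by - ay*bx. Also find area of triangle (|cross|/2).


cross = 13*18 - 14*0 = 234 - 0 = 234
Triangle area = |234|/2 = 234/2 = 117.0000

cross = 234, triangle area = 117.0000


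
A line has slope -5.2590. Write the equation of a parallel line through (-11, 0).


Parallel lines have equal slopes.
m2 = -5.2590
b2 = 0 + 5.2590*(-11) = -57.8490

y = -5.2590x - 57.8490
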